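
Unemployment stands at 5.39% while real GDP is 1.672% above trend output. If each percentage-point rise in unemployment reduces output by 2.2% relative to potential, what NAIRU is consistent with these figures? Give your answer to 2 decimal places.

6.15%

From Okun's law, u - u* = -(output gap)/β = -(1.672)/2.2 = -0.76 points.
So u* = 5.39 + 0.76 = 6.15%.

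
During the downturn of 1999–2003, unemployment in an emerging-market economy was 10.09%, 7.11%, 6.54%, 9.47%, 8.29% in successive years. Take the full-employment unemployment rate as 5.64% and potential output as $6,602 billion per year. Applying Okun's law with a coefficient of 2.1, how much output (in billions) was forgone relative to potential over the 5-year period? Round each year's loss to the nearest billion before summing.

Year 1999: gap = -2.1 × (10.09 - 5.64) = -9.345%, loss ≈ 6602 × 9.345/100 ≈ 617.
Year 2000: gap = -2.1 × (7.11 - 5.64) = -3.087%, loss ≈ 6602 × 3.087/100 ≈ 204.
Year 2001: gap = -2.1 × (6.54 - 5.64) = -1.89%, loss ≈ 6602 × 1.89/100 ≈ 125.
Year 2002: gap = -2.1 × (9.47 - 5.64) = -8.043%, loss ≈ 6602 × 8.043/100 ≈ 531.
Year 2003: gap = -2.1 × (8.29 - 5.64) = -5.565%, loss ≈ 6602 × 5.565/100 ≈ 367.
Total lost output = 617 + 204 + 125 + 531 + 367 = 1844 billion.

$1,844 billion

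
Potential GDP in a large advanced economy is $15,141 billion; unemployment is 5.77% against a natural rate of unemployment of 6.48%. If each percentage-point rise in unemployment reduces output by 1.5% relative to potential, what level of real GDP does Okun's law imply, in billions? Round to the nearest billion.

$15,302 billion

Unemployment gap = 5.77 - 6.48 = -0.71 points, so the output gap is -1.5 × (-0.71) = 1.065%.
Actual GDP = 15141 × (1 + 1.065/100) = 15141 × 1.01065 ≈ 15302 billion.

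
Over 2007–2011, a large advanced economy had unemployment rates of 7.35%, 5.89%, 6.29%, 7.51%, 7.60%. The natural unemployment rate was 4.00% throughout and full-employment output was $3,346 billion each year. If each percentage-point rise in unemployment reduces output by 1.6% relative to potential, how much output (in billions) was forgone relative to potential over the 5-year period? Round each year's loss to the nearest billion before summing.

$784 billion

Year 2007: gap = -1.6 × (7.35 - 4) = -5.36%, loss ≈ 3346 × 5.36/100 ≈ 179.
Year 2008: gap = -1.6 × (5.89 - 4) = -3.024%, loss ≈ 3346 × 3.024/100 ≈ 101.
Year 2009: gap = -1.6 × (6.29 - 4) = -3.664%, loss ≈ 3346 × 3.664/100 ≈ 123.
Year 2010: gap = -1.6 × (7.51 - 4) = -5.616%, loss ≈ 3346 × 5.616/100 ≈ 188.
Year 2011: gap = -1.6 × (7.6 - 4) = -5.76%, loss ≈ 3346 × 5.76/100 ≈ 193.
Total lost output = 179 + 101 + 123 + 188 + 193 = 784 billion.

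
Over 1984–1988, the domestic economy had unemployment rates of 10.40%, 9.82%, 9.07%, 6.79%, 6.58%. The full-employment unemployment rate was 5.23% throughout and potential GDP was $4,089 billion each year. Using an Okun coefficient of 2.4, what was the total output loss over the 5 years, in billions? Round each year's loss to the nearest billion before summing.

Year 1984: gap = -2.4 × (10.4 - 5.23) = -12.408%, loss ≈ 4089 × 12.408/100 ≈ 507.
Year 1985: gap = -2.4 × (9.82 - 5.23) = -11.016%, loss ≈ 4089 × 11.016/100 ≈ 450.
Year 1986: gap = -2.4 × (9.07 - 5.23) = -9.216%, loss ≈ 4089 × 9.216/100 ≈ 377.
Year 1987: gap = -2.4 × (6.79 - 5.23) = -3.744%, loss ≈ 4089 × 3.744/100 ≈ 153.
Year 1988: gap = -2.4 × (6.58 - 5.23) = -3.24%, loss ≈ 4089 × 3.24/100 ≈ 132.
Total lost output = 507 + 450 + 377 + 153 + 132 = 1619 billion.

$1,619 billion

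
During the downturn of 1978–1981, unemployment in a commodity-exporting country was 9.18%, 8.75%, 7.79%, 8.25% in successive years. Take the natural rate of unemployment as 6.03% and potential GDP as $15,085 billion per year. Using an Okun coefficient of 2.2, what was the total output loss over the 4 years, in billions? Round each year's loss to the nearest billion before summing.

Year 1978: gap = -2.2 × (9.18 - 6.03) = -6.93%, loss ≈ 15085 × 6.93/100 ≈ 1045.
Year 1979: gap = -2.2 × (8.75 - 6.03) = -5.984%, loss ≈ 15085 × 5.984/100 ≈ 903.
Year 1980: gap = -2.2 × (7.79 - 6.03) = -3.872%, loss ≈ 15085 × 3.872/100 ≈ 584.
Year 1981: gap = -2.2 × (8.25 - 6.03) = -4.884%, loss ≈ 15085 × 4.884/100 ≈ 737.
Total lost output = 1045 + 903 + 584 + 737 = 3269 billion.

$3,269 billion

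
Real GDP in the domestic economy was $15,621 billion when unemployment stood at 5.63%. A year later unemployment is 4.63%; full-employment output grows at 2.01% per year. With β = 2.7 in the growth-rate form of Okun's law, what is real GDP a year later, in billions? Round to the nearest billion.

$16,357 billion

Δu = 4.63 - 5.63 = -1 point.
Okun's law (growth form): g_Y = g_Y* - β × Δu = 2.01 - 2.7 × (-1.00) = 2.01 + 2.7 = 4.71%.
Real GDP in the next year = 15621 × (1 + 4.71/100) = 15621 × 1.0471 ≈ 16357 billion.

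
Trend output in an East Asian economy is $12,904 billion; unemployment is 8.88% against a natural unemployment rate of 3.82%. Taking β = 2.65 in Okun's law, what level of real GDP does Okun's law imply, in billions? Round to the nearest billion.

Unemployment gap = 8.88 - 3.82 = 5.06 points, so the output gap is -2.65 × 5.06 = -13.409%.
Actual GDP = 12904 × (1 - 13.409/100) = 12904 × 0.86591 ≈ 11174 billion.

$11,174 billion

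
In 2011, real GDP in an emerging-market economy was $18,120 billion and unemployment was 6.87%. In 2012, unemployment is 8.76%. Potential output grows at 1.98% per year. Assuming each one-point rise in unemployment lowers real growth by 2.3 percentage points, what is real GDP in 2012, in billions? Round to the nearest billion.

Δu = 8.76 - 6.87 = 1.89 points.
Okun's law (growth form): g_Y = g_Y* - β × Δu = 1.98 - 2.3 × (1.89) = 1.98 - 4.347 = -2.367%.
Real GDP in the next year = 18120 × (1 - 2.367/100) = 18120 × 0.97633 ≈ 17691 billion.

$17,691 billion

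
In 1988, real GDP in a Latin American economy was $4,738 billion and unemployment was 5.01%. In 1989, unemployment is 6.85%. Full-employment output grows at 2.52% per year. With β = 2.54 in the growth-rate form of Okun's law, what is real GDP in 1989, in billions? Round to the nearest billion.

Δu = 6.85 - 5.01 = 1.84 points.
Okun's law (growth form): g_Y = g_Y* - β × Δu = 2.52 - 2.54 × (1.84) = 2.52 - 4.6736 = -2.1536%.
Real GDP in the next year = 4738 × (1 - 2.1536/100) = 4738 × 0.978464 ≈ 4636 billion.

$4,636 billion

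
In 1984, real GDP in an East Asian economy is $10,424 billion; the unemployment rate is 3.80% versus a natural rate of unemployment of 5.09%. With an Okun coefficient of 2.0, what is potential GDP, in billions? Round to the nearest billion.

Unemployment gap = 3.8 - 5.09 = -1.29 points, so output gap = -2 × (-1.29) = 2.58%.
Since Y = Y* × (1 + gap/100), Y* = 10424/1.0258 ≈ 10162 billion.

$10,162 billion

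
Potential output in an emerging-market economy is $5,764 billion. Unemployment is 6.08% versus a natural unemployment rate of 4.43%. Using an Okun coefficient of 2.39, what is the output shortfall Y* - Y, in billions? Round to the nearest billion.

$227 billion

Output gap = -2.39 × (6.08 - 4.43) = -2.39 × 1.65 = -3.9435%.
Actual GDP ≈ 5764 × 0.960565 ≈ 5537 billion, so the shortfall is 5764 - 5537 = 227 billion.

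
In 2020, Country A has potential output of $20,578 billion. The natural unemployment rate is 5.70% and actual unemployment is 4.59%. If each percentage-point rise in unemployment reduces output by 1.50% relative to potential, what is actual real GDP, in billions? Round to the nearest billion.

$20,921 billion

Unemployment gap = 4.59 - 5.7 = -1.11 points, so the output gap is -1.5 × (-1.11) = 1.665%.
Actual GDP = 20578 × (1 + 1.665/100) = 20578 × 1.01665 ≈ 20921 billion.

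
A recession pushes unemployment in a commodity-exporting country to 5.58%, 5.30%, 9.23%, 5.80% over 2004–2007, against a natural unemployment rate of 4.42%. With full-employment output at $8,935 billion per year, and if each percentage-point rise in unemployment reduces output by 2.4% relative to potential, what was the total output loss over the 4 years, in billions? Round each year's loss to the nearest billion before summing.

Year 2004: gap = -2.4 × (5.58 - 4.42) = -2.784%, loss ≈ 8935 × 2.784/100 ≈ 249.
Year 2005: gap = -2.4 × (5.3 - 4.42) = -2.112%, loss ≈ 8935 × 2.112/100 ≈ 189.
Year 2006: gap = -2.4 × (9.23 - 4.42) = -11.544%, loss ≈ 8935 × 11.544/100 ≈ 1031.
Year 2007: gap = -2.4 × (5.8 - 4.42) = -3.312%, loss ≈ 8935 × 3.312/100 ≈ 296.
Total lost output = 249 + 189 + 1031 + 296 = 1765 billion.

$1,765 billion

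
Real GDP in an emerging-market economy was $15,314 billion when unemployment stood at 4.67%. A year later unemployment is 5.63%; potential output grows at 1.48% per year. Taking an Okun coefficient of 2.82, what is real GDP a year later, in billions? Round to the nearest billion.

$15,126 billion

Δu = 5.63 - 4.67 = 0.96 points.
Okun's law (growth form): g_Y = g_Y* - β × Δu = 1.48 - 2.82 × (0.96) = 1.48 - 2.7072 = -1.2272%.
Real GDP in the next year = 15314 × (1 - 1.2272/100) = 15314 × 0.987728 ≈ 15126 billion.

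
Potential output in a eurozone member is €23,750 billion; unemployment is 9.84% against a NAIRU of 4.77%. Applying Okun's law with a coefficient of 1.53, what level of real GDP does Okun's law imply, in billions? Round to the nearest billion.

Unemployment gap = 9.84 - 4.77 = 5.07 points, so the output gap is -1.53 × 5.07 = -7.7571%.
Actual GDP = 23750 × (1 - 7.7571/100) = 23750 × 0.922429 ≈ 21908 billion.

€21,908 billion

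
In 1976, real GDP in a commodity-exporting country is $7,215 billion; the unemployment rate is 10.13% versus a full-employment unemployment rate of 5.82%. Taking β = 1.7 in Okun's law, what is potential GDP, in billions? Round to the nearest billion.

Unemployment gap = 10.13 - 5.82 = 4.31 points, so output gap = -1.7 × 4.31 = -7.327%.
Since Y = Y* × (1 + gap/100), Y* = 7215/0.92673 ≈ 7785 billion.

$7,785 billion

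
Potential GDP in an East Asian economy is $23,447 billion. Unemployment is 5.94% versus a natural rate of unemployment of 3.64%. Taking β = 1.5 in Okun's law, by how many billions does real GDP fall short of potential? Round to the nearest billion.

$809 billion

Output gap = -1.5 × (5.94 - 3.64) = -1.5 × 2.3 = -3.45%.
Actual GDP ≈ 23447 × 0.9655 ≈ 22638 billion, so the shortfall is 23447 - 22638 = 809 billion.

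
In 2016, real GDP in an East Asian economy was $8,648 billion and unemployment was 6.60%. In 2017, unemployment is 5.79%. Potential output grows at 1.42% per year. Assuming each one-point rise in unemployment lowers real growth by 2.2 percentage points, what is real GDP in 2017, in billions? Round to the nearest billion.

$8,925 billion

Δu = 5.79 - 6.6 = -0.81 points.
Okun's law (growth form): g_Y = g_Y* - β × Δu = 1.42 - 2.2 × (-0.81) = 1.42 + 1.782 = 3.202%.
Real GDP in the next year = 8648 × (1 + 3.202/100) = 8648 × 1.03202 ≈ 8925 billion.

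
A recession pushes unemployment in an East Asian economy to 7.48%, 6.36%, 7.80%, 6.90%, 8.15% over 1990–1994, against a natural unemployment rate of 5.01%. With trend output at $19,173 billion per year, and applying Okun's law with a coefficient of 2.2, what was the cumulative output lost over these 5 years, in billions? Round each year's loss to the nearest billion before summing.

Year 1990: gap = -2.2 × (7.48 - 5.01) = -5.434%, loss ≈ 19173 × 5.434/100 ≈ 1042.
Year 1991: gap = -2.2 × (6.36 - 5.01) = -2.97%, loss ≈ 19173 × 2.97/100 ≈ 569.
Year 1992: gap = -2.2 × (7.8 - 5.01) = -6.138%, loss ≈ 19173 × 6.138/100 ≈ 1177.
Year 1993: gap = -2.2 × (6.9 - 5.01) = -4.158%, loss ≈ 19173 × 4.158/100 ≈ 797.
Year 1994: gap = -2.2 × (8.15 - 5.01) = -6.908%, loss ≈ 19173 × 6.908/100 ≈ 1324.
Total lost output = 1042 + 569 + 1177 + 797 + 1324 = 4909 billion.

$4,909 billion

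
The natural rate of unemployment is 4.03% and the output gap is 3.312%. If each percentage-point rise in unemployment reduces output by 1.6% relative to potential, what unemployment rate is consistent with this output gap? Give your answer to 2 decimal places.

1.96%

From Okun's law, u - u* = -(output gap)/β = -(3.312)/1.6 = -2.07 points.
So u = 4.03 - 2.07 = 1.96%.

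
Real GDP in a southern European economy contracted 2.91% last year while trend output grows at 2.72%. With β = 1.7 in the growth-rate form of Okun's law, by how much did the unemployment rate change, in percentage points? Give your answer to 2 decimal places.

Growth-rate Okun's law: g_Y = g_Y* - β × Δu, so Δu = (g_Y* - g_Y)/β.
Δu = (2.72 + 2.91)/1.7 = 5.63/1.7 = 3.31 percentage points.

3.31 percentage points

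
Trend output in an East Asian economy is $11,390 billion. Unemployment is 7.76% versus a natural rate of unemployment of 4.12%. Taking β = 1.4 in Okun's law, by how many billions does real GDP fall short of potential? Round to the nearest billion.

$580 billion

Output gap = -1.4 × (7.76 - 4.12) = -1.4 × 3.64 = -5.096%.
Actual GDP ≈ 11390 × 0.94904 ≈ 10810 billion, so the shortfall is 11390 - 10810 = 580 billion.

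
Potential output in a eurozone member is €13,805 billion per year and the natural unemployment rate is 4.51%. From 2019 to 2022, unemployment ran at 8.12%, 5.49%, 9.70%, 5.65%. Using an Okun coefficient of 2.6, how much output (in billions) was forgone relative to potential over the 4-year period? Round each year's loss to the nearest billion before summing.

€3,920 billion

Year 2019: gap = -2.6 × (8.12 - 4.51) = -9.386%, loss ≈ 13805 × 9.386/100 ≈ 1296.
Year 2020: gap = -2.6 × (5.49 - 4.51) = -2.548%, loss ≈ 13805 × 2.548/100 ≈ 352.
Year 2021: gap = -2.6 × (9.7 - 4.51) = -13.494%, loss ≈ 13805 × 13.494/100 ≈ 1863.
Year 2022: gap = -2.6 × (5.65 - 4.51) = -2.964%, loss ≈ 13805 × 2.964/100 ≈ 409.
Total lost output = 1296 + 352 + 1863 + 409 = 3920 billion.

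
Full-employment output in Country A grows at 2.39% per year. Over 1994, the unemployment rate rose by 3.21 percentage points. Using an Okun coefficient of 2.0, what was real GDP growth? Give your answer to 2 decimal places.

Growth-rate Okun's law: g_Y = g_Y* - β × Δu.
g_Y = 2.39 - 2.0 × (3.21) = 2.39 - 6.42 = -4.03%, i.e. -4.03% to 2 d.p.

-4.03%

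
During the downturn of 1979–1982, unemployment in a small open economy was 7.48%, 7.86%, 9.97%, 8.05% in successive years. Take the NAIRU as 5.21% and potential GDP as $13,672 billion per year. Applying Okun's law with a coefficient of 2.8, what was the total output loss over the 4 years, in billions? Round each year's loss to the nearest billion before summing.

Year 1979: gap = -2.8 × (7.48 - 5.21) = -6.356%, loss ≈ 13672 × 6.356/100 ≈ 869.
Year 1980: gap = -2.8 × (7.86 - 5.21) = -7.42%, loss ≈ 13672 × 7.42/100 ≈ 1014.
Year 1981: gap = -2.8 × (9.97 - 5.21) = -13.328%, loss ≈ 13672 × 13.328/100 ≈ 1822.
Year 1982: gap = -2.8 × (8.05 - 5.21) = -7.952%, loss ≈ 13672 × 7.952/100 ≈ 1087.
Total lost output = 869 + 1014 + 1822 + 1087 = 4792 billion.

$4,792 billion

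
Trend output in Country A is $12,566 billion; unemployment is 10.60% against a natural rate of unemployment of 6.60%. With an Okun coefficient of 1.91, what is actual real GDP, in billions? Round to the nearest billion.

$11,606 billion

Unemployment gap = 10.6 - 6.6 = 4 points, so the output gap is -1.91 × 4 = -7.64%.
Actual GDP = 12566 × (1 - 7.64/100) = 12566 × 0.9236 ≈ 11606 billion.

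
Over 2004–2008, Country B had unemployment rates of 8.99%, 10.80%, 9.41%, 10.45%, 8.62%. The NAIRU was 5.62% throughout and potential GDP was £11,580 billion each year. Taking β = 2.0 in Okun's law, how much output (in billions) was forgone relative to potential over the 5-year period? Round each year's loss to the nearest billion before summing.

Year 2004: gap = -2.0 × (8.99 - 5.62) = -6.74%, loss ≈ 11580 × 6.74/100 ≈ 780.
Year 2005: gap = -2.0 × (10.8 - 5.62) = -10.36%, loss ≈ 11580 × 10.36/100 ≈ 1200.
Year 2006: gap = -2.0 × (9.41 - 5.62) = -7.58%, loss ≈ 11580 × 7.58/100 ≈ 878.
Year 2007: gap = -2.0 × (10.45 - 5.62) = -9.66%, loss ≈ 11580 × 9.66/100 ≈ 1119.
Year 2008: gap = -2.0 × (8.62 - 5.62) = -6%, loss ≈ 11580 × 6/100 ≈ 695.
Total lost output = 780 + 1200 + 878 + 1119 + 695 = 4672 billion.

£4,672 billion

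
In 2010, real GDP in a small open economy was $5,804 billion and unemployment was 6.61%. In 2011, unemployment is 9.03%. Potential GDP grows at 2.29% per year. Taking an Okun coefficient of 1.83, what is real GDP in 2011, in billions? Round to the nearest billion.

Δu = 9.03 - 6.61 = 2.42 points.
Okun's law (growth form): g_Y = g_Y* - β × Δu = 2.29 - 1.83 × (2.42) = 2.29 - 4.4286 = -2.1386%.
Real GDP in the next year = 5804 × (1 - 2.1386/100) = 5804 × 0.978614 ≈ 5680 billion.

$5,680 billion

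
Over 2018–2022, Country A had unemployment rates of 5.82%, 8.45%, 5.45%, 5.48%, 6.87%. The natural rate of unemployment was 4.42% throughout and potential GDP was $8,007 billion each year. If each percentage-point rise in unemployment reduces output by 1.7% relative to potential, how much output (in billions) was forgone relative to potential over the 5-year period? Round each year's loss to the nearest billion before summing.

Year 2018: gap = -1.7 × (5.82 - 4.42) = -2.38%, loss ≈ 8007 × 2.38/100 ≈ 191.
Year 2019: gap = -1.7 × (8.45 - 4.42) = -6.851%, loss ≈ 8007 × 6.851/100 ≈ 549.
Year 2020: gap = -1.7 × (5.45 - 4.42) = -1.751%, loss ≈ 8007 × 1.751/100 ≈ 140.
Year 2021: gap = -1.7 × (5.48 - 4.42) = -1.802%, loss ≈ 8007 × 1.802/100 ≈ 144.
Year 2022: gap = -1.7 × (6.87 - 4.42) = -4.165%, loss ≈ 8007 × 4.165/100 ≈ 333.
Total lost output = 191 + 549 + 140 + 144 + 333 = 1357 billion.

$1,357 billion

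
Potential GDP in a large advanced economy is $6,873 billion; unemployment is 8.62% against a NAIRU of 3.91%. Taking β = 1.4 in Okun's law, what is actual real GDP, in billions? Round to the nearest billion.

Unemployment gap = 8.62 - 3.91 = 4.71 points, so the output gap is -1.4 × 4.71 = -6.594%.
Actual GDP = 6873 × (1 - 6.594/100) = 6873 × 0.93406 ≈ 6420 billion.

$6,420 billion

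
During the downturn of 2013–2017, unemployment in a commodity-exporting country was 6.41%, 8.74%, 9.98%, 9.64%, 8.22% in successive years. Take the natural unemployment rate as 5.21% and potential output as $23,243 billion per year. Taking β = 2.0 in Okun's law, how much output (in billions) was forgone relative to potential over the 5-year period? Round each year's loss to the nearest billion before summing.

$7,874 billion

Year 2013: gap = -2.0 × (6.41 - 5.21) = -2.4%, loss ≈ 23243 × 2.4/100 ≈ 558.
Year 2014: gap = -2.0 × (8.74 - 5.21) = -7.06%, loss ≈ 23243 × 7.06/100 ≈ 1641.
Year 2015: gap = -2.0 × (9.98 - 5.21) = -9.54%, loss ≈ 23243 × 9.54/100 ≈ 2217.
Year 2016: gap = -2.0 × (9.64 - 5.21) = -8.86%, loss ≈ 23243 × 8.86/100 ≈ 2059.
Year 2017: gap = -2.0 × (8.22 - 5.21) = -6.02%, loss ≈ 23243 × 6.02/100 ≈ 1399.
Total lost output = 558 + 1641 + 2217 + 2059 + 1399 = 7874 billion.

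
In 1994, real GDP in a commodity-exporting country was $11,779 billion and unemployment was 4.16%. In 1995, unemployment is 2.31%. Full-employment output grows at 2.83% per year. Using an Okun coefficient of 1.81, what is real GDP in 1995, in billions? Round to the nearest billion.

$12,507 billion

Δu = 2.31 - 4.16 = -1.85 points.
Okun's law (growth form): g_Y = g_Y* - β × Δu = 2.83 - 1.81 × (-1.85) = 2.83 + 3.3485 = 6.1785%.
Real GDP in the next year = 11779 × (1 + 6.1785/100) = 11779 × 1.061785 ≈ 12507 billion.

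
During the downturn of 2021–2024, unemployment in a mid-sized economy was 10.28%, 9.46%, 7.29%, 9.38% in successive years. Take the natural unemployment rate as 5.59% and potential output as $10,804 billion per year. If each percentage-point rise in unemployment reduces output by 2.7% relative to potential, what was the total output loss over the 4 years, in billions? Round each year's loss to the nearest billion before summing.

$4,099 billion

Year 2021: gap = -2.7 × (10.28 - 5.59) = -12.663%, loss ≈ 10804 × 12.663/100 ≈ 1368.
Year 2022: gap = -2.7 × (9.46 - 5.59) = -10.449%, loss ≈ 10804 × 10.449/100 ≈ 1129.
Year 2023: gap = -2.7 × (7.29 - 5.59) = -4.59%, loss ≈ 10804 × 4.59/100 ≈ 496.
Year 2024: gap = -2.7 × (9.38 - 5.59) = -10.233%, loss ≈ 10804 × 10.233/100 ≈ 1106.
Total lost output = 1368 + 1129 + 496 + 1106 = 4099 billion.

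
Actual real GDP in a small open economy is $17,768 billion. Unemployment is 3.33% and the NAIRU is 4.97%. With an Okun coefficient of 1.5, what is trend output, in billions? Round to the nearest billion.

$17,341 billion

Unemployment gap = 3.33 - 4.97 = -1.64 points, so output gap = -1.5 × (-1.64) = 2.46%.
Since Y = Y* × (1 + gap/100), Y* = 17768/1.0246 ≈ 17341 billion.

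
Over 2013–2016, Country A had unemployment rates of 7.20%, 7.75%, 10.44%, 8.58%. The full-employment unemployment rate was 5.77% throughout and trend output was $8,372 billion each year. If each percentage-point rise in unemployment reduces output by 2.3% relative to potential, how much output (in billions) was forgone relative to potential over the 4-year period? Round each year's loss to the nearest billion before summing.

$2,096 billion

Year 2013: gap = -2.3 × (7.2 - 5.77) = -3.289%, loss ≈ 8372 × 3.289/100 ≈ 275.
Year 2014: gap = -2.3 × (7.75 - 5.77) = -4.554%, loss ≈ 8372 × 4.554/100 ≈ 381.
Year 2015: gap = -2.3 × (10.44 - 5.77) = -10.741%, loss ≈ 8372 × 10.741/100 ≈ 899.
Year 2016: gap = -2.3 × (8.58 - 5.77) = -6.463%, loss ≈ 8372 × 6.463/100 ≈ 541.
Total lost output = 275 + 381 + 899 + 541 = 2096 billion.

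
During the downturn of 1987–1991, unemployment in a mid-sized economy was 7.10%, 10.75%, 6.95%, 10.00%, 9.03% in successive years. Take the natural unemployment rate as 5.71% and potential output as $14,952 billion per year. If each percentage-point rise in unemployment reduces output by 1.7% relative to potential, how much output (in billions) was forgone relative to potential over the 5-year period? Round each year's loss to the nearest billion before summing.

Year 1987: gap = -1.7 × (7.1 - 5.71) = -2.363%, loss ≈ 14952 × 2.363/100 ≈ 353.
Year 1988: gap = -1.7 × (10.75 - 5.71) = -8.568%, loss ≈ 14952 × 8.568/100 ≈ 1281.
Year 1989: gap = -1.7 × (6.95 - 5.71) = -2.108%, loss ≈ 14952 × 2.108/100 ≈ 315.
Year 1990: gap = -1.7 × (10 - 5.71) = -7.293%, loss ≈ 14952 × 7.293/100 ≈ 1090.
Year 1991: gap = -1.7 × (9.03 - 5.71) = -5.644%, loss ≈ 14952 × 5.644/100 ≈ 844.
Total lost output = 353 + 1281 + 315 + 1090 + 844 = 3883 billion.

$3,883 billion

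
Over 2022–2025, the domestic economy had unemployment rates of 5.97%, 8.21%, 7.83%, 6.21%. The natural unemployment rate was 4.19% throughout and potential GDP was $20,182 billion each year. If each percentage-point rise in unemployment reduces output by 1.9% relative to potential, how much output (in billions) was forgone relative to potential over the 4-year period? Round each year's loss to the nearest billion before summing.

Year 2022: gap = -1.9 × (5.97 - 4.19) = -3.382%, loss ≈ 20182 × 3.382/100 ≈ 683.
Year 2023: gap = -1.9 × (8.21 - 4.19) = -7.638%, loss ≈ 20182 × 7.638/100 ≈ 1542.
Year 2024: gap = -1.9 × (7.83 - 4.19) = -6.916%, loss ≈ 20182 × 6.916/100 ≈ 1396.
Year 2025: gap = -1.9 × (6.21 - 4.19) = -3.838%, loss ≈ 20182 × 3.838/100 ≈ 775.
Total lost output = 683 + 1542 + 1396 + 775 = 4396 billion.

$4,396 billion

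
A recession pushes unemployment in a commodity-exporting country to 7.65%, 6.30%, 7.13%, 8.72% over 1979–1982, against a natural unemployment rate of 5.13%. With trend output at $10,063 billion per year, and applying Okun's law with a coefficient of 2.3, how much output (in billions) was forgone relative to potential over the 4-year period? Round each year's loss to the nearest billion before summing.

$2,148 billion

Year 1979: gap = -2.3 × (7.65 - 5.13) = -5.796%, loss ≈ 10063 × 5.796/100 ≈ 583.
Year 1980: gap = -2.3 × (6.3 - 5.13) = -2.691%, loss ≈ 10063 × 2.691/100 ≈ 271.
Year 1981: gap = -2.3 × (7.13 - 5.13) = -4.6%, loss ≈ 10063 × 4.6/100 ≈ 463.
Year 1982: gap = -2.3 × (8.72 - 5.13) = -8.257%, loss ≈ 10063 × 8.257/100 ≈ 831.
Total lost output = 583 + 271 + 463 + 831 = 2148 billion.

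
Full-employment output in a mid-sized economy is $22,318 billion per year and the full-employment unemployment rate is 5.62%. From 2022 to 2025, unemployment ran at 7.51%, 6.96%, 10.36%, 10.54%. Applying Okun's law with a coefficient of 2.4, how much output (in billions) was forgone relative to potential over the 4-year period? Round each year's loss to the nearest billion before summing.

Year 2022: gap = -2.4 × (7.51 - 5.62) = -4.536%, loss ≈ 22318 × 4.536/100 ≈ 1012.
Year 2023: gap = -2.4 × (6.96 - 5.62) = -3.216%, loss ≈ 22318 × 3.216/100 ≈ 718.
Year 2024: gap = -2.4 × (10.36 - 5.62) = -11.376%, loss ≈ 22318 × 11.376/100 ≈ 2539.
Year 2025: gap = -2.4 × (10.54 - 5.62) = -11.808%, loss ≈ 22318 × 11.808/100 ≈ 2635.
Total lost output = 1012 + 718 + 2539 + 2635 = 6904 billion.

$6,904 billion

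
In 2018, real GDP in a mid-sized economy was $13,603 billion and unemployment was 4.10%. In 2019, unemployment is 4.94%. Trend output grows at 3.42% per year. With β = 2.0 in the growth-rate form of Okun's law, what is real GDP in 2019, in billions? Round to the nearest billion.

$13,840 billion

Δu = 4.94 - 4.1 = 0.84 points.
Okun's law (growth form): g_Y = g_Y* - β × Δu = 3.42 - 2.0 × (0.84) = 3.42 - 1.68 = 1.74%.
Real GDP in the next year = 13603 × (1 + 1.74/100) = 13603 × 1.0174 ≈ 13840 billion.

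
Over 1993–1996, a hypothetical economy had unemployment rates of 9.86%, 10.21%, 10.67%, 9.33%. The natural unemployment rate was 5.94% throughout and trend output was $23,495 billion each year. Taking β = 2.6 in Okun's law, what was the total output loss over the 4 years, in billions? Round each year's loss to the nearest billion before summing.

$9,963 billion

Year 1993: gap = -2.6 × (9.86 - 5.94) = -10.192%, loss ≈ 23495 × 10.192/100 ≈ 2395.
Year 1994: gap = -2.6 × (10.21 - 5.94) = -11.102%, loss ≈ 23495 × 11.102/100 ≈ 2608.
Year 1995: gap = -2.6 × (10.67 - 5.94) = -12.298%, loss ≈ 23495 × 12.298/100 ≈ 2889.
Year 1996: gap = -2.6 × (9.33 - 5.94) = -8.814%, loss ≈ 23495 × 8.814/100 ≈ 2071.
Total lost output = 2395 + 2608 + 2889 + 2071 = 9963 billion.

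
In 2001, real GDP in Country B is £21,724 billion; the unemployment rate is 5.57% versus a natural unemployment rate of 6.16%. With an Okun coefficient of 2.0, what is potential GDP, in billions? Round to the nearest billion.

Unemployment gap = 5.57 - 6.16 = -0.59 points, so output gap = -2 × (-0.59) = 1.18%.
Since Y = Y* × (1 + gap/100), Y* = 21724/1.0118 ≈ 21471 billion.

£21,471 billion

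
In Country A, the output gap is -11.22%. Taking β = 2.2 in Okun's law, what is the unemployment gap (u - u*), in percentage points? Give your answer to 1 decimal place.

5.1 percentage points

Okun's law: output gap = -β × (u - u*), so u - u* = -(output gap)/β.
u - u* = -(-11.22)/2.2 = 5.1 percentage points.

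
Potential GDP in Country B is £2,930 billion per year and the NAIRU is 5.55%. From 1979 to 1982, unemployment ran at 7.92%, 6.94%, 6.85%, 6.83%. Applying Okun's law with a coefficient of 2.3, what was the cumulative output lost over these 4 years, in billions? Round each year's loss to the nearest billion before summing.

£428 billion

Year 1979: gap = -2.3 × (7.92 - 5.55) = -5.451%, loss ≈ 2930 × 5.451/100 ≈ 160.
Year 1980: gap = -2.3 × (6.94 - 5.55) = -3.197%, loss ≈ 2930 × 3.197/100 ≈ 94.
Year 1981: gap = -2.3 × (6.85 - 5.55) = -2.99%, loss ≈ 2930 × 2.99/100 ≈ 88.
Year 1982: gap = -2.3 × (6.83 - 5.55) = -2.944%, loss ≈ 2930 × 2.944/100 ≈ 86.
Total lost output = 160 + 94 + 88 + 86 = 428 billion.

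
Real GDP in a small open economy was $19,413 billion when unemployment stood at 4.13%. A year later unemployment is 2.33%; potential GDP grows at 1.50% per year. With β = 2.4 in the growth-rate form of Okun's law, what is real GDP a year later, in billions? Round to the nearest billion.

Δu = 2.33 - 4.13 = -1.8 points.
Okun's law (growth form): g_Y = g_Y* - β × Δu = 1.50 - 2.4 × (-1.80) = 1.5 + 4.32 = 5.82%.
Real GDP in the next year = 19413 × (1 + 5.82/100) = 19413 × 1.0582 ≈ 20543 billion.

$20,543 billion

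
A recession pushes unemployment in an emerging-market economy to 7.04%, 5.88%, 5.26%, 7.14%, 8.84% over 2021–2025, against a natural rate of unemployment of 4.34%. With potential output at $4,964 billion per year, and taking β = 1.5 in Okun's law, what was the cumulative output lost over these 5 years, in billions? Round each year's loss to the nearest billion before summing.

Year 2021: gap = -1.5 × (7.04 - 4.34) = -4.05%, loss ≈ 4964 × 4.05/100 ≈ 201.
Year 2022: gap = -1.5 × (5.88 - 4.34) = -2.31%, loss ≈ 4964 × 2.31/100 ≈ 115.
Year 2023: gap = -1.5 × (5.26 - 4.34) = -1.38%, loss ≈ 4964 × 1.38/100 ≈ 69.
Year 2024: gap = -1.5 × (7.14 - 4.34) = -4.2%, loss ≈ 4964 × 4.2/100 ≈ 208.
Year 2025: gap = -1.5 × (8.84 - 4.34) = -6.75%, loss ≈ 4964 × 6.75/100 ≈ 335.
Total lost output = 201 + 115 + 69 + 208 + 335 = 928 billion.

$928 billion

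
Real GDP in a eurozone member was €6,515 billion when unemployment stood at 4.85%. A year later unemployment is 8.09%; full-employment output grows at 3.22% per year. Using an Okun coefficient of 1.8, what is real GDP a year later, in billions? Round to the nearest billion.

Δu = 8.09 - 4.85 = 3.24 points.
Okun's law (growth form): g_Y = g_Y* - β × Δu = 3.22 - 1.8 × (3.24) = 3.22 - 5.832 = -2.612%.
Real GDP in the next year = 6515 × (1 - 2.612/100) = 6515 × 0.97388 ≈ 6345 billion.

€6,345 billion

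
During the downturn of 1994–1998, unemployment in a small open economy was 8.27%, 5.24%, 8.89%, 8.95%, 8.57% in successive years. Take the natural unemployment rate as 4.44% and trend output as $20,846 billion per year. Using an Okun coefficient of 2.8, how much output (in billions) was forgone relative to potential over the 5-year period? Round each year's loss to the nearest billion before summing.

Year 1994: gap = -2.8 × (8.27 - 4.44) = -10.724%, loss ≈ 20846 × 10.724/100 ≈ 2236.
Year 1995: gap = -2.8 × (5.24 - 4.44) = -2.24%, loss ≈ 20846 × 2.24/100 ≈ 467.
Year 1996: gap = -2.8 × (8.89 - 4.44) = -12.46%, loss ≈ 20846 × 12.46/100 ≈ 2597.
Year 1997: gap = -2.8 × (8.95 - 4.44) = -12.628%, loss ≈ 20846 × 12.628/100 ≈ 2632.
Year 1998: gap = -2.8 × (8.57 - 4.44) = -11.564%, loss ≈ 20846 × 11.564/100 ≈ 2411.
Total lost output = 2236 + 467 + 2597 + 2632 + 2411 = 10343 billion.

$10,343 billion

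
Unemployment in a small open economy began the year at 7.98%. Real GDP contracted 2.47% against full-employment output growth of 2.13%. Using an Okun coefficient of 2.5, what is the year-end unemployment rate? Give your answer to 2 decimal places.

9.82%

Growth-rate Okun's law: g_Y = g_Y* - β × Δu, so Δu = (g_Y* - g_Y)/β.
Δu = (2.13 + 2.47)/2.5 = 4.6/2.5 = 1.84 percentage points.
Year-end unemployment = 7.98 + 1.84 = 9.82%.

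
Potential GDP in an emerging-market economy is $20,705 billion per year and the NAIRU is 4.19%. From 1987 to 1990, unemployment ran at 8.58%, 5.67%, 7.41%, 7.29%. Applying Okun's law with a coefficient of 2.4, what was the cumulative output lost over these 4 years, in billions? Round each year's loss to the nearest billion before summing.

$6,056 billion

Year 1987: gap = -2.4 × (8.58 - 4.19) = -10.536%, loss ≈ 20705 × 10.536/100 ≈ 2181.
Year 1988: gap = -2.4 × (5.67 - 4.19) = -3.552%, loss ≈ 20705 × 3.552/100 ≈ 735.
Year 1989: gap = -2.4 × (7.41 - 4.19) = -7.728%, loss ≈ 20705 × 7.728/100 ≈ 1600.
Year 1990: gap = -2.4 × (7.29 - 4.19) = -7.44%, loss ≈ 20705 × 7.44/100 ≈ 1540.
Total lost output = 2181 + 735 + 1600 + 1540 = 6056 billion.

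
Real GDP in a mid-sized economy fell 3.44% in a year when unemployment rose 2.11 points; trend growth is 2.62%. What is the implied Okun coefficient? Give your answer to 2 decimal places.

Growth form: g_Y = g_Y* - β × Δu, so β = (g_Y* - g_Y)/Δu.
β = (2.62 + 3.44)/2.11 = 6.06/2.11 = 2.87.

β ≈ 2.87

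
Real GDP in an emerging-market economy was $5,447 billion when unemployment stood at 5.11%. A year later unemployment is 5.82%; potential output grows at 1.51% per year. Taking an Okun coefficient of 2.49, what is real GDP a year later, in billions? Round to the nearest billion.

Δu = 5.82 - 5.11 = 0.71 points.
Okun's law (growth form): g_Y = g_Y* - β × Δu = 1.51 - 2.49 × (0.71) = 1.51 - 1.7679 = -0.2579%.
Real GDP in the next year = 5447 × (1 - 0.2579/100) = 5447 × 0.997421 ≈ 5433 billion.

$5,433 billion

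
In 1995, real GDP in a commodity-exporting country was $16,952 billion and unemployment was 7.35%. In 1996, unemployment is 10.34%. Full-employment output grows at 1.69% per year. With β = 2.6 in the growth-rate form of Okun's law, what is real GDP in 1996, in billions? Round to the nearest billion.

Δu = 10.34 - 7.35 = 2.99 points.
Okun's law (growth form): g_Y = g_Y* - β × Δu = 1.69 - 2.6 × (2.99) = 1.69 - 7.774 = -6.084%.
Real GDP in the next year = 16952 × (1 - 6.084/100) = 16952 × 0.93916 ≈ 15921 billion.

$15,921 billion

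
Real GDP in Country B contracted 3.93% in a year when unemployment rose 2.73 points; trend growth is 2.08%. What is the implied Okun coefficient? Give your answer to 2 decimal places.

β ≈ 2.20

Growth form: g_Y = g_Y* - β × Δu, so β = (g_Y* - g_Y)/Δu.
β = (2.08 + 3.93)/2.73 = 6.01/2.73 = 2.20.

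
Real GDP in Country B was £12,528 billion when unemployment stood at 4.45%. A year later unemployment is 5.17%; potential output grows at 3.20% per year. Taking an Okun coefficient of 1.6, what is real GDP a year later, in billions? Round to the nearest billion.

£12,785 billion

Δu = 5.17 - 4.45 = 0.72 points.
Okun's law (growth form): g_Y = g_Y* - β × Δu = 3.20 - 1.6 × (0.72) = 3.2 - 1.152 = 2.048%.
Real GDP in the next year = 12528 × (1 + 2.048/100) = 12528 × 1.02048 ≈ 12785 billion.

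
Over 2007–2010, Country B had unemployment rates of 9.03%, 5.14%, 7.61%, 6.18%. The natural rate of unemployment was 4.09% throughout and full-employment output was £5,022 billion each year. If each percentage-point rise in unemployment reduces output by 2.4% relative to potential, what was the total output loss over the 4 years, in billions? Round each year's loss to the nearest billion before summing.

Year 2007: gap = -2.4 × (9.03 - 4.09) = -11.856%, loss ≈ 5022 × 11.856/100 ≈ 595.
Year 2008: gap = -2.4 × (5.14 - 4.09) = -2.52%, loss ≈ 5022 × 2.52/100 ≈ 127.
Year 2009: gap = -2.4 × (7.61 - 4.09) = -8.448%, loss ≈ 5022 × 8.448/100 ≈ 424.
Year 2010: gap = -2.4 × (6.18 - 4.09) = -5.016%, loss ≈ 5022 × 5.016/100 ≈ 252.
Total lost output = 595 + 127 + 424 + 252 = 1398 billion.

£1,398 billion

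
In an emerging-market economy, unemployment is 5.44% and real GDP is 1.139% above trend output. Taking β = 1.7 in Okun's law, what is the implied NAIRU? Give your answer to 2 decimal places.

From Okun's law, u - u* = -(output gap)/β = -(1.139)/1.7 = -0.67 points.
So u* = 5.44 + 0.67 = 6.11%.

6.11%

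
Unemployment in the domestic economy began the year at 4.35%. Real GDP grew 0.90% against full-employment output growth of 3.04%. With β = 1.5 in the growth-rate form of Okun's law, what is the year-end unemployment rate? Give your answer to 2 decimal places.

Growth-rate Okun's law: g_Y = g_Y* - β × Δu, so Δu = (g_Y* - g_Y)/β.
Δu = (3.04 - 0.9)/1.5 = 2.14/1.5 = 1.43 percentage points.
Year-end unemployment = 4.35 + 1.43 = 5.78%.

5.78%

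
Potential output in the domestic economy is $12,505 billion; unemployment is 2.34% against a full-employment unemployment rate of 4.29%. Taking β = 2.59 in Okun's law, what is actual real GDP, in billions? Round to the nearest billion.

Unemployment gap = 2.34 - 4.29 = -1.95 points, so the output gap is -2.59 × (-1.95) = 5.0505%.
Actual GDP = 12505 × (1 + 5.0505/100) = 12505 × 1.050505 ≈ 13137 billion.

$13,137 billion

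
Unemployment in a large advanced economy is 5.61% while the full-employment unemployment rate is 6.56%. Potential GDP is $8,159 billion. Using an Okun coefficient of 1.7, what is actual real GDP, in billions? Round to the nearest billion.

$8,291 billion

Unemployment gap = 5.61 - 6.56 = -0.95 points, so the output gap is -1.7 × (-0.95) = 1.615%.
Actual GDP = 8159 × (1 + 1.615/100) = 8159 × 1.01615 ≈ 8291 billion.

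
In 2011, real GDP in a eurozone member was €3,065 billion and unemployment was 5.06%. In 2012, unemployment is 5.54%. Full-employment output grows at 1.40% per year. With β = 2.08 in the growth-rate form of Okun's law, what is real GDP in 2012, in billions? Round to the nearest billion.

€3,077 billion

Δu = 5.54 - 5.06 = 0.48 points.
Okun's law (growth form): g_Y = g_Y* - β × Δu = 1.40 - 2.08 × (0.48) = 1.4 - 0.9984 = 0.4016%.
Real GDP in the next year = 3065 × (1 + 0.4016/100) = 3065 × 1.004016 ≈ 3077 billion.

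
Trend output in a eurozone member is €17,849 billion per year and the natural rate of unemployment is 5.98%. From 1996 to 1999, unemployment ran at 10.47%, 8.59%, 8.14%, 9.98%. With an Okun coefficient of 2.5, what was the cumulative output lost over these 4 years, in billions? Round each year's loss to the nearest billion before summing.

Year 1996: gap = -2.5 × (10.47 - 5.98) = -11.225%, loss ≈ 17849 × 11.225/100 ≈ 2004.
Year 1997: gap = -2.5 × (8.59 - 5.98) = -6.525%, loss ≈ 17849 × 6.525/100 ≈ 1165.
Year 1998: gap = -2.5 × (8.14 - 5.98) = -5.4%, loss ≈ 17849 × 5.4/100 ≈ 964.
Year 1999: gap = -2.5 × (9.98 - 5.98) = -10%, loss ≈ 17849 × 10/100 ≈ 1785.
Total lost output = 2004 + 1165 + 964 + 1785 = 5918 billion.

€5,918 billion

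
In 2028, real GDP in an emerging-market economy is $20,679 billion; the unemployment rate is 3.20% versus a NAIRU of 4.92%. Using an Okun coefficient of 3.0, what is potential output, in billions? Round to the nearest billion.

$19,664 billion

Unemployment gap = 3.2 - 4.92 = -1.72 points, so output gap = -3 × (-1.72) = 5.16%.
Since Y = Y* × (1 + gap/100), Y* = 20679/1.0516 ≈ 19664 billion.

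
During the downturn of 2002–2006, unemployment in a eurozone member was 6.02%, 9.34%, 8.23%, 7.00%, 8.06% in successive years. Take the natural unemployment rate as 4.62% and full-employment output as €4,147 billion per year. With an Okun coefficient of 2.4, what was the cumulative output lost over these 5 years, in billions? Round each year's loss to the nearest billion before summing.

Year 2002: gap = -2.4 × (6.02 - 4.62) = -3.36%, loss ≈ 4147 × 3.36/100 ≈ 139.
Year 2003: gap = -2.4 × (9.34 - 4.62) = -11.328%, loss ≈ 4147 × 11.328/100 ≈ 470.
Year 2004: gap = -2.4 × (8.23 - 4.62) = -8.664%, loss ≈ 4147 × 8.664/100 ≈ 359.
Year 2005: gap = -2.4 × (7 - 4.62) = -5.712%, loss ≈ 4147 × 5.712/100 ≈ 237.
Year 2006: gap = -2.4 × (8.06 - 4.62) = -8.256%, loss ≈ 4147 × 8.256/100 ≈ 342.
Total lost output = 139 + 470 + 359 + 237 + 342 = 1547 billion.

€1,547 billion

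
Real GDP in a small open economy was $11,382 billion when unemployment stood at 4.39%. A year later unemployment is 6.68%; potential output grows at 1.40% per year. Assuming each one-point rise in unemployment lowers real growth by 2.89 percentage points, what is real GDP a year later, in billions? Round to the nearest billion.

Δu = 6.68 - 4.39 = 2.29 points.
Okun's law (growth form): g_Y = g_Y* - β × Δu = 1.40 - 2.89 × (2.29) = 1.4 - 6.6181 = -5.2181%.
Real GDP in the next year = 11382 × (1 - 5.2181/100) = 11382 × 0.947819 ≈ 10788 billion.

$10,788 billion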